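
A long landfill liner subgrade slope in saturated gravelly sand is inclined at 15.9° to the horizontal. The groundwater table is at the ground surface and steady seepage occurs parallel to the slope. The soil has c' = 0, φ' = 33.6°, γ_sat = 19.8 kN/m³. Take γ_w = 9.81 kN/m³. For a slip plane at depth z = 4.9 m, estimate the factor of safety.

FS = 1.18

With seepage parallel to the slope and the water table at the surface, the effective normal stress on the slip plane uses the buoyant unit weight γ' = γ_sat − γ_w while the driving shear stress uses γ_sat:
FS = [c' + γ' z cos²β tanφ'] / [γ_sat z sinβ cosβ]
(For c' = 0 this reduces to FS = (γ'/γ_sat)·tanφ'/tanβ.)
γ' = 19.8 − 9.81 = 9.99 kN/m³
Numerator = 0.0 + 9.99·4.9·cos²15.9°·tan33.6° = 0.0 + 9.99·4.9·0.9249·0.6644 = 30.082 kPa
Denominator = 19.8·4.9·sin15.9°·cos15.9° = 19.8·4.9·0.2740·0.9617 = 25.563 kPa
FS = 30.082 / 25.563 = 1.177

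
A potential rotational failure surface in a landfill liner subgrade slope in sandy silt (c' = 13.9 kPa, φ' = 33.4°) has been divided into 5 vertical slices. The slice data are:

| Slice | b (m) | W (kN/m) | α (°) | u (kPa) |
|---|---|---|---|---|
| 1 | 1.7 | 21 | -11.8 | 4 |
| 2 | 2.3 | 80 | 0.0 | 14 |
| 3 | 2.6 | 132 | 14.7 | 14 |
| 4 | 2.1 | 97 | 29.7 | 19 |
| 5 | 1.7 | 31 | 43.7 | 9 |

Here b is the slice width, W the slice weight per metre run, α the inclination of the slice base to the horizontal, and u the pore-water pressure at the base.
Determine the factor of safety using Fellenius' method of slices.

FS = 2.90

Ordinary method of slices: FS = Σ[c'·Δl_i + (W_i cosα_i − u_i·Δl_i)·tanφ'] / Σ W_i sinα_i, with Δl_i = b_i / cosα_i.
Slice 1: Δl = 1.7/cos(-11.8°) = 1.737 m; N'_1 = 21·cos(-11.8°) − 4·1.737 = 13.6; c'Δl = 24.14; W sinα = -4.3
Slice 2: Δl = 2.3/cos0.0° = 2.300 m; N'_2 = 80·cos0.0° − 14·2.300 = 47.8; c'Δl = 31.97; W sinα = 0.0
Slice 3: Δl = 2.6/cos14.7° = 2.688 m; N'_3 = 132·cos14.7° − 14·2.688 = 90.0; c'Δl = 37.36; W sinα = 33.5
Slice 4: Δl = 2.1/cos29.7° = 2.418 m; N'_4 = 97·cos29.7° − 19·2.418 = 38.3; c'Δl = 33.60; W sinα = 48.1
Slice 5: Δl = 1.7/cos43.7° = 2.351 m; N'_5 = 31·cos43.7° − 9·2.351 = 1.2; c'Δl = 32.68; W sinα = 21.4
Σc'Δl = 159.8 kN/m; ΣN' = 191.0 kN/m; ΣW sinα = 98.7 kN/m
Resisting = 159.8 + 191.0·tan33.4° = 159.8 + 126.0 = 285.7 kN/m
FS = 285.7 / 98.7 = 2.895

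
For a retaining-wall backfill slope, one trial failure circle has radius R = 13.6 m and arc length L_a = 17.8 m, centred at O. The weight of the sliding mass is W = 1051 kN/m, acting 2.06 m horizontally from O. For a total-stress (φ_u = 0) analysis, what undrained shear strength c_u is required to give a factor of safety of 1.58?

c_u = 14.1 kPa

FS = c_u·L_a·R / (W·d), so c_u = FS·W·d / (L_a·R).
c_u = 1.58·1051·2.06 / (17.80·13.6) = 3420.8 / 242.08 = 14.13 kPa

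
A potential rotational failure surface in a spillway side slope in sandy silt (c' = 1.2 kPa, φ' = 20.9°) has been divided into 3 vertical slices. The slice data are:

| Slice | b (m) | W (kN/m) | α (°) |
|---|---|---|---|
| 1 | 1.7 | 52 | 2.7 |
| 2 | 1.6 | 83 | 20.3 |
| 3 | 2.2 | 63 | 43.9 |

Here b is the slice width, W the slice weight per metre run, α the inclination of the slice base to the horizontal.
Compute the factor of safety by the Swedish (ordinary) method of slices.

Ordinary method of slices: FS = Σ[c'·Δl_i + (W_i cosα_i)·tanφ'] / Σ W_i sinα_i, with Δl_i = b_i / cosα_i.
Slice 1: Δl = 1.7/cos2.7° = 1.702 m; N'_1 = 52·cos2.7° = 51.9; c'Δl = 2.04; W sinα = 2.4
Slice 2: Δl = 1.6/cos20.3° = 1.706 m; N'_2 = 83·cos20.3° = 77.8; c'Δl = 2.05; W sinα = 28.8
Slice 3: Δl = 2.2/cos43.9° = 3.053 m; N'_3 = 63·cos43.9° = 45.4; c'Δl = 3.66; W sinα = 43.7
Σc'Δl = 7.8 kN/m; ΣN' = 175.2 kN/m; ΣW sinα = 74.9 kN/m
Resisting = 7.8 + 175.2·tan20.9° = 7.8 + 66.9 = 74.6 kN/m
FS = 74.6 / 74.9 = 0.996

FS = 1.00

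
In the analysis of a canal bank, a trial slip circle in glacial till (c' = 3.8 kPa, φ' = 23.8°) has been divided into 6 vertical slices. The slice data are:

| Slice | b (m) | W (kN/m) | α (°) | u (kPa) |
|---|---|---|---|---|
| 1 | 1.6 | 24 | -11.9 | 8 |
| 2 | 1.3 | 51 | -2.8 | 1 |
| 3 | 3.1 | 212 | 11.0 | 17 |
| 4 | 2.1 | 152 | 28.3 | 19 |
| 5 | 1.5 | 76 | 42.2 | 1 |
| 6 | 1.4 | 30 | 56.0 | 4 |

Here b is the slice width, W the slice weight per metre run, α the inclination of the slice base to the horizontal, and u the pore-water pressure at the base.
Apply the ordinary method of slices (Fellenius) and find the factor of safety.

FS = 1.16

Ordinary method of slices: FS = Σ[c'·Δl_i + (W_i cosα_i − u_i·Δl_i)·tanφ'] / Σ W_i sinα_i, with Δl_i = b_i / cosα_i.
Slice 1: Δl = 1.6/cos(-11.9°) = 1.635 m; N'_1 = 24·cos(-11.9°) − 8·1.635 = 10.4; c'Δl = 6.21; W sinα = -4.9
Slice 2: Δl = 1.3/cos(-2.8°) = 1.302 m; N'_2 = 51·cos(-2.8°) − 1·1.302 = 49.6; c'Δl = 4.95; W sinα = -2.5
Slice 3: Δl = 3.1/cos11.0° = 3.158 m; N'_3 = 212·cos11.0° − 17·3.158 = 154.4; c'Δl = 12.00; W sinα = 40.5
Slice 4: Δl = 2.1/cos28.3° = 2.385 m; N'_4 = 152·cos28.3° − 19·2.385 = 88.5; c'Δl = 9.06; W sinα = 72.1
Slice 5: Δl = 1.5/cos42.2° = 2.025 m; N'_5 = 76·cos42.2° − 1·2.025 = 54.3; c'Δl = 7.69; W sinα = 51.1
Slice 6: Δl = 1.4/cos56.0° = 2.504 m; N'_6 = 30·cos56.0° − 4·2.504 = 6.8; c'Δl = 9.51; W sinα = 24.9
Σc'Δl = 49.4 kN/m; ΣN' = 364.0 kN/m; ΣW sinα = 181.0 kN/m
Resisting = 49.4 + 364.0·tan23.8° = 49.4 + 160.5 = 210.0 kN/m
FS = 210.0 / 181.0 = 1.160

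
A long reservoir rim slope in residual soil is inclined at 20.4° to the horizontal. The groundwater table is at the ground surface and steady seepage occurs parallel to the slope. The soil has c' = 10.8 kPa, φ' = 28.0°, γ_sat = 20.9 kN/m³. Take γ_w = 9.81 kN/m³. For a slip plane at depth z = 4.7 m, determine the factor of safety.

With seepage parallel to the slope and the water table at the surface, the effective normal stress on the slip plane uses the buoyant unit weight γ' = γ_sat − γ_w while the driving shear stress uses γ_sat:
FS = [c' + γ' z cos²β tanφ'] / [γ_sat z sinβ cosβ]
γ' = 20.9 − 9.81 = 11.09 kN/m³
Numerator = 10.8 + 11.09·4.7·cos²20.4°·tan28.0° = 10.8 + 11.09·4.7·0.8785·0.5317 = 35.147 kPa
Denominator = 20.9·4.7·sin20.4°·cos20.4° = 20.9·4.7·0.3486·0.9373 = 32.093 kPa
FS = 35.147 / 32.093 = 1.095

FS = 1.10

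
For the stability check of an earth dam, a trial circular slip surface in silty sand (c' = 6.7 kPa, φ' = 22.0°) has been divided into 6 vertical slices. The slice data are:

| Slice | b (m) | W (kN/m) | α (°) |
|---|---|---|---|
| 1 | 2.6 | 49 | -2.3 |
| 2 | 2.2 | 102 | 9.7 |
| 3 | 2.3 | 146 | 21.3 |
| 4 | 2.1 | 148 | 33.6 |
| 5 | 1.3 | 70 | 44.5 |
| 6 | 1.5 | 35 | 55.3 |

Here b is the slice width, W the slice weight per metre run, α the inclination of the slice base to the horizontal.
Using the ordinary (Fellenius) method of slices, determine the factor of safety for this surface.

FS = 1.27

Ordinary method of slices: FS = Σ[c'·Δl_i + (W_i cosα_i)·tanφ'] / Σ W_i sinα_i, with Δl_i = b_i / cosα_i.
Slice 1: Δl = 2.6/cos(-2.3°) = 2.602 m; N'_1 = 49·cos(-2.3°) = 49.0; c'Δl = 17.43; W sinα = -2.0
Slice 2: Δl = 2.2/cos9.7° = 2.232 m; N'_2 = 102·cos9.7° = 100.5; c'Δl = 14.95; W sinα = 17.2
Slice 3: Δl = 2.3/cos21.3° = 2.469 m; N'_3 = 146·cos21.3° = 136.0; c'Δl = 16.54; W sinα = 53.0
Slice 4: Δl = 2.1/cos33.6° = 2.521 m; N'_4 = 148·cos33.6° = 123.3; c'Δl = 16.89; W sinα = 81.9
Slice 5: Δl = 1.3/cos44.5° = 1.823 m; N'_5 = 70·cos44.5° = 49.9; c'Δl = 12.21; W sinα = 49.1
Slice 6: Δl = 1.5/cos55.3° = 2.635 m; N'_6 = 35·cos55.3° = 19.9; c'Δl = 17.65; W sinα = 28.8
Σc'Δl = 95.7 kN/m; ΣN' = 478.7 kN/m; ΣW sinα = 228.0 kN/m
Resisting = 95.7 + 478.7·tan22.0° = 95.7 + 193.4 = 289.1 kN/m
FS = 289.1 / 228.0 = 1.268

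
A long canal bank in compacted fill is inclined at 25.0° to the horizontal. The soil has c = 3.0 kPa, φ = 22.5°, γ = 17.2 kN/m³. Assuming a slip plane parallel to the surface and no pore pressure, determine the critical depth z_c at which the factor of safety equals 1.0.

z_c = 4.08 m

Setting FS = 1.00 in FS = [c + γz cos²β tanφ] / [γz sinβ cosβ] and solving for z:
z = c / [γ cosβ (FS·sinβ − cosβ·tanφ)]
  = 3.0 / [17.2·cos25.0°·(1.00·sin25.0° − cos25.0°·tan22.5°)]
  = 3.0 / [17.2·0.9063·(1.00·0.4226 − 0.9063·0.4142)]
  = 3.0 / 0.7360 = 4.076 m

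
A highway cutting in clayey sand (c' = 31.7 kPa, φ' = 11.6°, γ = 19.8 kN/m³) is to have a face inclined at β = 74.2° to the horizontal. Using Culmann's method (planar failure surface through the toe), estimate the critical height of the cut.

H_c = 11.18 m

Culmann's analysis gives the critical failure plane at α_cr = (β + φ')/2 = (74.2 + 11.6)/2 = 42.9°, and the critical height
H_c = (4c'/γ) · sinβ cosφ' / [1 − cos(β − φ')]
    = (4·31.7/19.8) · sin74.2°·cos11.6° / [1 − cos(62.6°)]
    = 6.404 · 0.9622·0.9796 / [1 − 0.4602]
    = 6.404 · 0.9426 / 0.5398
    = 11.18 m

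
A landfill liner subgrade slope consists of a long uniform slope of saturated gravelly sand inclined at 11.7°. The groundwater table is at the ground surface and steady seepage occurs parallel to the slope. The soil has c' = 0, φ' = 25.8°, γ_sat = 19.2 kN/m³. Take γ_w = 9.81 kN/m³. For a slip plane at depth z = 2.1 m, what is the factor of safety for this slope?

FS = 1.14

With seepage parallel to the slope and the water table at the surface, the effective normal stress on the slip plane uses the buoyant unit weight γ' = γ_sat − γ_w while the driving shear stress uses γ_sat:
FS = [c' + γ' z cos²β tanφ'] / [γ_sat z sinβ cosβ]
(For c' = 0 this reduces to FS = (γ'/γ_sat)·tanφ'/tanβ.)
γ' = 19.2 − 9.81 = 9.39 kN/m³
Numerator = 0.0 + 9.39·2.1·cos²11.7°·tan25.8° = 0.0 + 9.39·2.1·0.9589·0.4834 = 9.141 kPa
Denominator = 19.2·2.1·sin11.7°·cos11.7° = 19.2·2.1·0.2028·0.9792 = 8.007 kPa
FS = 9.141 / 8.007 = 1.142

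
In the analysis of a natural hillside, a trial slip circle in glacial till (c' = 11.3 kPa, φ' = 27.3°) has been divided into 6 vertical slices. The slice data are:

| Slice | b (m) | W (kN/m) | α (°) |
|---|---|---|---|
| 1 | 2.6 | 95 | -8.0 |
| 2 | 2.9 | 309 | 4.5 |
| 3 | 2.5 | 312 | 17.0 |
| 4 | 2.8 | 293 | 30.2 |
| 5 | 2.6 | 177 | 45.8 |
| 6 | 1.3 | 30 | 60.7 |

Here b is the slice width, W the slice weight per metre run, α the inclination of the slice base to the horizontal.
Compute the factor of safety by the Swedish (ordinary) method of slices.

FS = 1.90

Ordinary method of slices: FS = Σ[c'·Δl_i + (W_i cosα_i)·tanφ'] / Σ W_i sinα_i, with Δl_i = b_i / cosα_i.
Slice 1: Δl = 2.6/cos(-8.0°) = 2.626 m; N'_1 = 95·cos(-8.0°) = 94.1; c'Δl = 29.67; W sinα = -13.2
Slice 2: Δl = 2.9/cos4.5° = 2.909 m; N'_2 = 309·cos4.5° = 308.0; c'Δl = 32.87; W sinα = 24.2
Slice 3: Δl = 2.5/cos17.0° = 2.614 m; N'_3 = 312·cos17.0° = 298.4; c'Δl = 29.54; W sinα = 91.2
Slice 4: Δl = 2.8/cos30.2° = 3.240 m; N'_4 = 293·cos30.2° = 253.2; c'Δl = 36.61; W sinα = 147.4
Slice 5: Δl = 2.6/cos45.8° = 3.729 m; N'_5 = 177·cos45.8° = 123.4; c'Δl = 42.14; W sinα = 126.9
Slice 6: Δl = 1.3/cos60.7° = 2.656 m; N'_6 = 30·cos60.7° = 14.7; c'Δl = 30.02; W sinα = 26.2
Σc'Δl = 200.8 kN/m; ΣN' = 1091.8 kN/m; ΣW sinα = 402.7 kN/m
Resisting = 200.8 + 1091.8·tan27.3° = 200.8 + 563.5 = 764.4 kN/m
FS = 764.4 / 402.7 = 1.898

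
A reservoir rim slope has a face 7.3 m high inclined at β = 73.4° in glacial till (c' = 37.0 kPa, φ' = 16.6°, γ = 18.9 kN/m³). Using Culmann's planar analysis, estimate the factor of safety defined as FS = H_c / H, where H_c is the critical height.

H_c = (4c'/γ) · sinβ cosφ' / [1 − cos(β − φ')]
    = (4·37.0/18.9) · sin73.4°·cos16.6° / [1 − cos56.8°]
    = 7.831 · 0.9184 / 0.4524 = 15.90 m
FS = H_c / H = 15.90 / 7.3 = 2.177

FS = 2.18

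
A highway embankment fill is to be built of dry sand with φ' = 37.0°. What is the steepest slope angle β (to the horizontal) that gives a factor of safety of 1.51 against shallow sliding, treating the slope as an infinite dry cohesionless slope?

β = 26.5°

For an infinite dry cohesionless slope FS = tanφ'/tanβ, so tanβ = tanφ' / FS.
tanβ = tan37.0° / 1.51 = 0.7536 / 1.51 = 0.4990
β = arctan(0.4990) = 26.52°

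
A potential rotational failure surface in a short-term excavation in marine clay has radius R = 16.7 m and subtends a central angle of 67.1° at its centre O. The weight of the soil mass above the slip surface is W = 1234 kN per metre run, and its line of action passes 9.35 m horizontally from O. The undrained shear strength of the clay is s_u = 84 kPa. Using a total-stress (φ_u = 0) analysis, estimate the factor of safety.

Taking moments about the centre O, the resisting moment is provided by the undrained shear strength acting along the arc:
Arc length L_a = R·θ = 16.7·(67.1°·π/180) = 16.7·1.1711 = 19.56 m
M_R = s_u·L_a·R = 84·19.56·16.7 = 27435.5 kN·m/m
M_D = W·d = 1234·9.35 = 11537.9 kN·m/m
FS = M_R / M_D = 27435.5 / 11537.9 = 2.378

FS = 2.38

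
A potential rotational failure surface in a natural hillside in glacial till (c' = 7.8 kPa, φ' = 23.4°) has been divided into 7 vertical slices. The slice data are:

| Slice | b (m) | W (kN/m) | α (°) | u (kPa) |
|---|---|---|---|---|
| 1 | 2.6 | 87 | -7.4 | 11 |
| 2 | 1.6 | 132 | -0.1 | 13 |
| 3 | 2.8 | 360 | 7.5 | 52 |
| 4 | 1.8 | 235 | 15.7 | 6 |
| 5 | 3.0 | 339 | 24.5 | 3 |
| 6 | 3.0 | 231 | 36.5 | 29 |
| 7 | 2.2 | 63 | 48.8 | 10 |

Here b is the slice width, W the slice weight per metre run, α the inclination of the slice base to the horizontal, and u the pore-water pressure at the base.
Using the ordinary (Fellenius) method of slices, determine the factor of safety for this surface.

FS = 1.35

Ordinary method of slices: FS = Σ[c'·Δl_i + (W_i cosα_i − u_i·Δl_i)·tanφ'] / Σ W_i sinα_i, with Δl_i = b_i / cosα_i.
Slice 1: Δl = 2.6/cos(-7.4°) = 2.622 m; N'_1 = 87·cos(-7.4°) − 11·2.622 = 57.4; c'Δl = 20.45; W sinα = -11.2
Slice 2: Δl = 1.6/cos(-0.1°) = 1.600 m; N'_2 = 132·cos(-0.1°) − 13·1.600 = 111.2; c'Δl = 12.48; W sinα = -0.2
Slice 3: Δl = 2.8/cos7.5° = 2.824 m; N'_3 = 360·cos7.5° − 52·2.824 = 210.1; c'Δl = 22.03; W sinα = 47.0
Slice 4: Δl = 1.8/cos15.7° = 1.870 m; N'_4 = 235·cos15.7° − 6·1.870 = 215.0; c'Δl = 14.58; W sinα = 63.6
Slice 5: Δl = 3.0/cos24.5° = 3.297 m; N'_5 = 339·cos24.5° − 3·3.297 = 298.6; c'Δl = 25.72; W sinα = 140.6
Slice 6: Δl = 3.0/cos36.5° = 3.732 m; N'_6 = 231·cos36.5° − 29·3.732 = 77.5; c'Δl = 29.11; W sinα = 137.4
Slice 7: Δl = 2.2/cos48.8° = 3.340 m; N'_7 = 63·cos48.8° − 10·3.340 = 8.1; c'Δl = 26.05; W sinα = 47.4
Σc'Δl = 150.4 kN/m; ΣN' = 977.9 kN/m; ΣW sinα = 424.5 kN/m
Resisting = 150.4 + 977.9·tan23.4° = 150.4 + 423.2 = 573.6 kN/m
FS = 573.6 / 424.5 = 1.351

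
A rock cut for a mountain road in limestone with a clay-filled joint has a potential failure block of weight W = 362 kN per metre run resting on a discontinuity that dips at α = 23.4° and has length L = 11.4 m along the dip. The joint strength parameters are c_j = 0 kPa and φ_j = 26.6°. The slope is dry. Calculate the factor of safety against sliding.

Resolving the block weight along and normal to the plane and applying the Mohr–Coulomb strength on the joint:
N' = W cosα = 362·cos23.4° = 332.2 kN/m
Driving force T = W sinα = 362·sin23.4° = 143.8 kN/m
Resisting force R = c_j·L + N'·tanφ_j = 0·11.4 + 332.2·tan26.6° = 0.0 + 166.4 = 166.4 kN/m
FS = R / T = 166.4 / 143.8 = 1.157

FS = 1.16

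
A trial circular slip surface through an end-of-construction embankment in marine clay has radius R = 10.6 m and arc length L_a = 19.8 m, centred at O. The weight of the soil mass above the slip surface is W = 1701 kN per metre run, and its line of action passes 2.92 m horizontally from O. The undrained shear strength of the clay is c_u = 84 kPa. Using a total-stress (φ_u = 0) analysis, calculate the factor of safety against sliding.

Taking moments about the centre O, the resisting moment is provided by the undrained shear strength acting along the arc:
M_R = c_u·L_a·R = 84·19.80·10.6 = 17629.9 kN·m/m
M_D = W·d = 1701·2.92 = 4966.9 kN·m/m
FS = M_R / M_D = 17629.9 / 4966.9 = 3.549

FS = 3.55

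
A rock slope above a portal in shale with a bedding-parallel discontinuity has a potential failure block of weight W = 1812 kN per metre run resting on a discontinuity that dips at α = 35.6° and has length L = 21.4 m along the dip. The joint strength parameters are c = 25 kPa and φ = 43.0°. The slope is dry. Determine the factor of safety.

FS = 1.81

Resolving the block weight along and normal to the plane and applying the Mohr–Coulomb strength on the joint:
N' = W cosα = 1812·cos35.6° = 1473.3 kN/m
Driving force T = W sinα = 1812·sin35.6° = 1054.8 kN/m
Resisting force R = c·L + N'·tanφ = 25·21.4 + 1473.3·tan43.0° = 535.0 + 1373.9 = 1908.9 kN/m
FS = R / T = 1908.9 / 1054.8 = 1.810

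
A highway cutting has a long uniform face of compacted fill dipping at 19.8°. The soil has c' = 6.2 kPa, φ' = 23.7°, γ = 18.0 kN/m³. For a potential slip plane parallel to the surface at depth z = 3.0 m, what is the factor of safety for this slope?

For an infinite slope with a slip plane parallel to the surface (no pore pressure): FS = [c' + γz cos²β tanφ'] / [γz sinβ cosβ].
γz = 18.0·3.0 = 54.00 kN/m²
Numerator = 6.2 + 54.00·cos²19.8°·tan23.7° = 6.2 + 54.00·0.8853·0.4390 = 27.184 kPa
Denominator = 54.00·sin19.8°·cos19.8° = 54.00·0.3387·0.9409 = 17.210 kPa
FS = 27.184 / 17.210 = 1.580

FS = 1.58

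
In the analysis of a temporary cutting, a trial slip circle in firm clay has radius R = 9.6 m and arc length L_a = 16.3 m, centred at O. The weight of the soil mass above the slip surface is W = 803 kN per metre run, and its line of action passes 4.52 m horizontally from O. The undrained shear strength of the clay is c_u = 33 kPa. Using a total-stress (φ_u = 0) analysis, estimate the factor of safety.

FS = 1.42

Taking moments about the centre O, the resisting moment is provided by the undrained shear strength acting along the arc:
M_R = c_u·L_a·R = 33·16.30·9.6 = 5163.8 kN·m/m
M_D = W·d = 803·4.52 = 3629.6 kN·m/m
FS = M_R / M_D = 5163.8 / 3629.6 = 1.423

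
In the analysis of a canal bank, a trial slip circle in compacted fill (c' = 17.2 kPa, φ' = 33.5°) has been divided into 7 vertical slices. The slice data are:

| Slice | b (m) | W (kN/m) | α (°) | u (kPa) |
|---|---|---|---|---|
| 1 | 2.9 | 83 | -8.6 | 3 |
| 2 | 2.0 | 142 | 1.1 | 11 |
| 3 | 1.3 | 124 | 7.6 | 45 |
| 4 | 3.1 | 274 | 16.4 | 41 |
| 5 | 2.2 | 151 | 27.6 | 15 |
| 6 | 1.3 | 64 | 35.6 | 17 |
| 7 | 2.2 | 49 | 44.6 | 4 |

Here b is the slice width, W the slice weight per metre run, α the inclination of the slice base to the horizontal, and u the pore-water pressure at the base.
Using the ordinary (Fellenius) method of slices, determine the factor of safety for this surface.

FS = 2.83

Ordinary method of slices: FS = Σ[c'·Δl_i + (W_i cosα_i − u_i·Δl_i)·tanφ'] / Σ W_i sinα_i, with Δl_i = b_i / cosα_i.
Slice 1: Δl = 2.9/cos(-8.6°) = 2.933 m; N'_1 = 83·cos(-8.6°) − 3·2.933 = 73.3; c'Δl = 50.45; W sinα = -12.4
Slice 2: Δl = 2.0/cos1.1° = 2.000 m; N'_2 = 142·cos1.1° − 11·2.000 = 120.0; c'Δl = 34.41; W sinα = 2.7
Slice 3: Δl = 1.3/cos7.6° = 1.312 m; N'_3 = 124·cos7.6° − 45·1.312 = 63.9; c'Δl = 22.56; W sinα = 16.4
Slice 4: Δl = 3.1/cos16.4° = 3.231 m; N'_4 = 274·cos16.4° − 41·3.231 = 130.4; c'Δl = 55.58; W sinα = 77.4
Slice 5: Δl = 2.2/cos27.6° = 2.482 m; N'_5 = 151·cos27.6° − 15·2.482 = 96.6; c'Δl = 42.70; W sinα = 70.0
Slice 6: Δl = 1.3/cos35.6° = 1.599 m; N'_6 = 64·cos35.6° − 17·1.599 = 24.9; c'Δl = 27.50; W sinα = 37.3
Slice 7: Δl = 2.2/cos44.6° = 3.090 m; N'_7 = 49·cos44.6° − 4·3.090 = 22.5; c'Δl = 53.14; W sinα = 34.4
Σc'Δl = 286.3 kN/m; ΣN' = 531.5 kN/m; ΣW sinα = 225.7 kN/m
Resisting = 286.3 + 531.5·tan33.5° = 286.3 + 351.8 = 638.1 kN/m
FS = 638.1 / 225.7 = 2.827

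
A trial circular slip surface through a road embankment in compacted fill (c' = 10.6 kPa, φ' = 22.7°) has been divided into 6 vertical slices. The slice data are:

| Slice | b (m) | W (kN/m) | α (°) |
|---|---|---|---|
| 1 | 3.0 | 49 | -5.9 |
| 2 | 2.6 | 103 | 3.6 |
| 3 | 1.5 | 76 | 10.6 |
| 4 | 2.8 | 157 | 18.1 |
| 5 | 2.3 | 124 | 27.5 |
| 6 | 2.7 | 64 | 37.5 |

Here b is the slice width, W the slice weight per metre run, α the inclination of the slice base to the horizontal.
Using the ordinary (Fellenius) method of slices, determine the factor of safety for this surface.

Ordinary method of slices: FS = Σ[c'·Δl_i + (W_i cosα_i)·tanφ'] / Σ W_i sinα_i, with Δl_i = b_i / cosα_i.
Slice 1: Δl = 3.0/cos(-5.9°) = 3.016 m; N'_1 = 49·cos(-5.9°) = 48.7; c'Δl = 31.97; W sinα = -5.0
Slice 2: Δl = 2.6/cos3.6° = 2.605 m; N'_2 = 103·cos3.6° = 102.8; c'Δl = 27.61; W sinα = 6.5
Slice 3: Δl = 1.5/cos10.6° = 1.526 m; N'_3 = 76·cos10.6° = 74.7; c'Δl = 16.18; W sinα = 14.0
Slice 4: Δl = 2.8/cos18.1° = 2.946 m; N'_4 = 157·cos18.1° = 149.2; c'Δl = 31.23; W sinα = 48.8
Slice 5: Δl = 2.3/cos27.5° = 2.593 m; N'_5 = 124·cos27.5° = 110.0; c'Δl = 27.49; W sinα = 57.3
Slice 6: Δl = 2.7/cos37.5° = 3.403 m; N'_6 = 64·cos37.5° = 50.8; c'Δl = 36.07; W sinα = 39.0
Σc'Δl = 170.5 kN/m; ΣN' = 536.2 kN/m; ΣW sinα = 160.4 kN/m
Resisting = 170.5 + 536.2·tan22.7° = 170.5 + 224.3 = 394.9 kN/m
FS = 394.9 / 160.4 = 2.462

FS = 2.46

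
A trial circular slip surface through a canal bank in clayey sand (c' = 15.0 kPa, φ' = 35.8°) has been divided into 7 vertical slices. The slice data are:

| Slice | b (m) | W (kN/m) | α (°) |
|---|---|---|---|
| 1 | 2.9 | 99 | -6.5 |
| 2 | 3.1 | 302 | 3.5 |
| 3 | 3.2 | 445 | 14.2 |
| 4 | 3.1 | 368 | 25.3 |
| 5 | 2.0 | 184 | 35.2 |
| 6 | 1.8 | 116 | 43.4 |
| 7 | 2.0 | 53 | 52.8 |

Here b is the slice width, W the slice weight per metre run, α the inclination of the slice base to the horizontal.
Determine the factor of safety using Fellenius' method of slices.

FS = 2.68

Ordinary method of slices: FS = Σ[c'·Δl_i + (W_i cosα_i)·tanφ'] / Σ W_i sinα_i, with Δl_i = b_i / cosα_i.
Slice 1: Δl = 2.9/cos(-6.5°) = 2.919 m; N'_1 = 99·cos(-6.5°) = 98.4; c'Δl = 43.78; W sinα = -11.2
Slice 2: Δl = 3.1/cos3.5° = 3.106 m; N'_2 = 302·cos3.5° = 301.4; c'Δl = 46.59; W sinα = 18.4
Slice 3: Δl = 3.2/cos14.2° = 3.301 m; N'_3 = 445·cos14.2° = 431.4; c'Δl = 49.51; W sinα = 109.2
Slice 4: Δl = 3.1/cos25.3° = 3.429 m; N'_4 = 368·cos25.3° = 332.7; c'Δl = 51.43; W sinα = 157.3
Slice 5: Δl = 2.0/cos35.2° = 2.448 m; N'_5 = 184·cos35.2° = 150.4; c'Δl = 36.71; W sinα = 106.1
Slice 6: Δl = 1.8/cos43.4° = 2.477 m; N'_6 = 116·cos43.4° = 84.3; c'Δl = 37.16; W sinα = 79.7
Slice 7: Δl = 2.0/cos52.8° = 3.308 m; N'_7 = 53·cos52.8° = 32.0; c'Δl = 49.62; W sinα = 42.2
Σc'Δl = 314.8 kN/m; ΣN' = 1430.6 kN/m; ΣW sinα = 501.6 kN/m
Resisting = 314.8 + 1430.6·tan35.8° = 314.8 + 1031.8 = 1346.6 kN/m
FS = 1346.6 / 501.6 = 2.684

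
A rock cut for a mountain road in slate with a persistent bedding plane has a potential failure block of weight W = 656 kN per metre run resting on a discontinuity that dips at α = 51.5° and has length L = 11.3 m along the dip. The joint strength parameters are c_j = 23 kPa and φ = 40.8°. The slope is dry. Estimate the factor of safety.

Resolving the block weight along and normal to the plane and applying the Mohr–Coulomb strength on the joint:
N' = W cosα = 656·cos51.5° = 408.4 kN/m
Driving force T = W sinα = 656·sin51.5° = 513.4 kN/m
Resisting force R = c_j·L + N'·tanφ = 23·11.3 + 408.4·tan40.8° = 259.9 + 352.5 = 612.4 kN/m
FS = R / T = 612.4 / 513.4 = 1.193

FS = 1.19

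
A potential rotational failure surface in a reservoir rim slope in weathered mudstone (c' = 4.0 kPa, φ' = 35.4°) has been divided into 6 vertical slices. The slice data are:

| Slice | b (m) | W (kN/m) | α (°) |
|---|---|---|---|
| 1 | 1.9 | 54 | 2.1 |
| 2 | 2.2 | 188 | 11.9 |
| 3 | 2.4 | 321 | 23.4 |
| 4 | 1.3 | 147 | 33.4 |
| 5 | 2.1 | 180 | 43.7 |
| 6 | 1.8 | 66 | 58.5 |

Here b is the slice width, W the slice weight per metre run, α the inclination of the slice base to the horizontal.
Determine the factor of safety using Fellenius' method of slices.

Ordinary method of slices: FS = Σ[c'·Δl_i + (W_i cosα_i)·tanφ'] / Σ W_i sinα_i, with Δl_i = b_i / cosα_i.
Slice 1: Δl = 1.9/cos2.1° = 1.901 m; N'_1 = 54·cos2.1° = 54.0; c'Δl = 7.61; W sinα = 2.0
Slice 2: Δl = 2.2/cos11.9° = 2.248 m; N'_2 = 188·cos11.9° = 184.0; c'Δl = 8.99; W sinα = 38.8
Slice 3: Δl = 2.4/cos23.4° = 2.615 m; N'_3 = 321·cos23.4° = 294.6; c'Δl = 10.46; W sinα = 127.5
Slice 4: Δl = 1.3/cos33.4° = 1.557 m; N'_4 = 147·cos33.4° = 122.7; c'Δl = 6.23; W sinα = 80.9
Slice 5: Δl = 2.1/cos43.7° = 2.905 m; N'_5 = 180·cos43.7° = 130.1; c'Δl = 11.62; W sinα = 124.4
Slice 6: Δl = 1.8/cos58.5° = 3.445 m; N'_6 = 66·cos58.5° = 34.5; c'Δl = 13.78; W sinα = 56.3
Σc'Δl = 58.7 kN/m; ΣN' = 819.9 kN/m; ΣW sinα = 429.8 kN/m
Resisting = 58.7 + 819.9·tan35.4° = 58.7 + 582.6 = 641.3 kN/m
FS = 641.3 / 429.8 = 1.492

FS = 1.49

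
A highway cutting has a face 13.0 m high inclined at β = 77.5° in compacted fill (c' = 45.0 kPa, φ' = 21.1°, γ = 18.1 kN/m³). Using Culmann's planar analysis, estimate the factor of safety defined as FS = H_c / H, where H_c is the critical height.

H_c = (4c'/γ) · sinβ cosφ' / [1 − cos(β − φ')]
    = (4·45.0/18.1) · sin77.5°·cos21.1° / [1 − cos56.4°]
    = 9.945 · 0.9108 / 0.4466 = 20.28 m
FS = H_c / H = 20.28 / 13.0 = 1.560

FS = 1.56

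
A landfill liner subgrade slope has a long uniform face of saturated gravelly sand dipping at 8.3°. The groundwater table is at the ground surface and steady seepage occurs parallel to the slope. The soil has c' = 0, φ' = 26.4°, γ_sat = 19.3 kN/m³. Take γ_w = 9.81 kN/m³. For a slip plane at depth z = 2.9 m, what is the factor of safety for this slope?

With seepage parallel to the slope and the water table at the surface, the effective normal stress on the slip plane uses the buoyant unit weight γ' = γ_sat − γ_w while the driving shear stress uses γ_sat:
FS = [c' + γ' z cos²β tanφ'] / [γ_sat z sinβ cosβ]
(For c' = 0 this reduces to FS = (γ'/γ_sat)·tanφ'/tanβ.)
γ' = 19.3 − 9.81 = 9.49 kN/m³
Numerator = 0.0 + 9.49·2.9·cos²8.3°·tan26.4° = 0.0 + 9.49·2.9·0.9792·0.4964 = 13.377 kPa
Denominator = 19.3·2.9·sin8.3°·cos8.3° = 19.3·2.9·0.1444·0.9895 = 7.995 kPa
FS = 13.377 / 7.995 = 1.673

FS = 1.67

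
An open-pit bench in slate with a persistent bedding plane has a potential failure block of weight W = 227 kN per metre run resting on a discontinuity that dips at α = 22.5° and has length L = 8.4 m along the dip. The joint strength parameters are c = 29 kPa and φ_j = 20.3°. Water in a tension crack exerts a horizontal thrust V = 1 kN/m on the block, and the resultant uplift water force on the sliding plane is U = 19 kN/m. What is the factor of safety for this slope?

Resolving the block weight along and normal to the plane and applying the Mohr–Coulomb strength on the joint:
N' = W cosα − U − V sinα = 227·cos22.5° − 19 − 1·sin22.5° = 190.3 kN/m
Driving force T = W sinα + V cosα = 227·sin22.5° + 1·cos22.5° = 87.8 kN/m
Resisting force R = c·L + N'·tanφ_j = 29·8.4 + 190.3·tan20.3° = 243.6 + 70.4 = 314.0 kN/m
FS = R / T = 314.0 / 87.8 = 3.577

FS = 3.58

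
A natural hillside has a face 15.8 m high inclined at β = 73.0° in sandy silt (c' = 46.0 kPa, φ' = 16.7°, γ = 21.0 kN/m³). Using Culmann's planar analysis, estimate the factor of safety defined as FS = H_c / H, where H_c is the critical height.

FS = 1.14

H_c = (4c'/γ) · sinβ cosφ' / [1 − cos(β − φ')]
    = (4·46.0/21.0) · sin73.0°·cos16.7° / [1 − cos56.3°]
    = 8.762 · 0.9160 / 0.4452 = 18.03 m
FS = H_c / H = 18.03 / 15.8 = 1.141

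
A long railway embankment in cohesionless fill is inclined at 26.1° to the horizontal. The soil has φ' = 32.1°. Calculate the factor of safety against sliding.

For a dry cohesionless infinite slope the factor of safety is FS = tanφ' / tanβ.
FS = tan32.1° / tan26.1° = 0.6273 / 0.4899 = 1.280

FS = 1.28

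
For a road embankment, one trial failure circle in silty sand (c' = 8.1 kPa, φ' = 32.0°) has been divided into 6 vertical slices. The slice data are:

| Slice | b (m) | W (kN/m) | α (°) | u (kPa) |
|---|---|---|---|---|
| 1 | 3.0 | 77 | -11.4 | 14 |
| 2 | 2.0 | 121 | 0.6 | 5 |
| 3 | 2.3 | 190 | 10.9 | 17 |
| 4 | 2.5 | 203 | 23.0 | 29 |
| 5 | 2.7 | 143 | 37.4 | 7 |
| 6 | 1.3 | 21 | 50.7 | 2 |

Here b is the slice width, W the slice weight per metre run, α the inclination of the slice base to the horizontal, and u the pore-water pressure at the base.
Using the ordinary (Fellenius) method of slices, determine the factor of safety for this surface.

FS = 2.14

Ordinary method of slices: FS = Σ[c'·Δl_i + (W_i cosα_i − u_i·Δl_i)·tanφ'] / Σ W_i sinα_i, with Δl_i = b_i / cosα_i.
Slice 1: Δl = 3.0/cos(-11.4°) = 3.060 m; N'_1 = 77·cos(-11.4°) − 14·3.060 = 32.6; c'Δl = 24.79; W sinα = -15.2
Slice 2: Δl = 2.0/cos0.6° = 2.000 m; N'_2 = 121·cos0.6° − 5·2.000 = 111.0; c'Δl = 16.20; W sinα = 1.3
Slice 3: Δl = 2.3/cos10.9° = 2.342 m; N'_3 = 190·cos10.9° − 17·2.342 = 146.8; c'Δl = 18.97; W sinα = 35.9
Slice 4: Δl = 2.5/cos23.0° = 2.716 m; N'_4 = 203·cos23.0° − 29·2.716 = 108.1; c'Δl = 22.00; W sinα = 79.3
Slice 5: Δl = 2.7/cos37.4° = 3.399 m; N'_5 = 143·cos37.4° − 7·3.399 = 89.8; c'Δl = 27.53; W sinα = 86.9
Slice 6: Δl = 1.3/cos50.7° = 2.052 m; N'_6 = 21·cos50.7° − 2·2.052 = 9.2; c'Δl = 16.63; W sinα = 16.3
Σc'Δl = 126.1 kN/m; ΣN' = 497.5 kN/m; ΣW sinα = 204.4 kN/m
Resisting = 126.1 + 497.5·tan32.0° = 126.1 + 310.9 = 437.0 kN/m
FS = 437.0 / 204.4 = 2.138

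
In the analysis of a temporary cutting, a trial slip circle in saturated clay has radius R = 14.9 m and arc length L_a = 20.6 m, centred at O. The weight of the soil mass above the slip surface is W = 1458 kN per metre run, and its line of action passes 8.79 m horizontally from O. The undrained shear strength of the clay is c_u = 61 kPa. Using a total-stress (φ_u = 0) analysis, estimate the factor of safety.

FS = 1.46

Taking moments about the centre O, the resisting moment is provided by the undrained shear strength acting along the arc:
M_R = c_u·L_a·R = 61·20.60·14.9 = 18723.3 kN·m/m
M_D = W·d = 1458·8.79 = 12815.8 kN·m/m
FS = M_R / M_D = 18723.3 / 12815.8 = 1.461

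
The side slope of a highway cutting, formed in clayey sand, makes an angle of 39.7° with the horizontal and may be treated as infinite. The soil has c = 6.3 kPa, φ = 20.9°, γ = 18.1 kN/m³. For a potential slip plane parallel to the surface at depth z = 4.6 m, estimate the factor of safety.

FS = 0.61

For an infinite slope with a slip plane parallel to the surface (no pore pressure): FS = [c + γz cos²β tanφ] / [γz sinβ cosβ].
γz = 18.1·4.6 = 83.26 kN/m²
Numerator = 6.3 + 83.26·cos²39.7°·tan20.9° = 6.3 + 83.26·0.5920·0.3819 = 25.121 kPa
Denominator = 83.26·sin39.7°·cos39.7° = 83.26·0.6388·0.7694 = 40.920 kPa
FS = 25.121 / 40.920 = 0.614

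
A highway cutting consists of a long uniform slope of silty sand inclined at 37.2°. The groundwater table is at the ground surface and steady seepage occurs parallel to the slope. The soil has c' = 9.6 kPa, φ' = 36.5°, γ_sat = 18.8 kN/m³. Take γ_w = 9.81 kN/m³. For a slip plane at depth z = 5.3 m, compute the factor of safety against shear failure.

FS = 0.67

With seepage parallel to the slope and the water table at the surface, the effective normal stress on the slip plane uses the buoyant unit weight γ' = γ_sat − γ_w while the driving shear stress uses γ_sat:
FS = [c' + γ' z cos²β tanφ'] / [γ_sat z sinβ cosβ]
γ' = 18.8 − 9.81 = 8.99 kN/m³
Numerator = 9.6 + 8.99·5.3·cos²37.2°·tan36.5° = 9.6 + 8.99·5.3·0.6345·0.7400 = 31.969 kPa
Denominator = 18.8·5.3·sin37.2°·cos37.2° = 18.8·5.3·0.6046·0.7965 = 47.985 kPa
FS = 31.969 / 47.985 = 0.666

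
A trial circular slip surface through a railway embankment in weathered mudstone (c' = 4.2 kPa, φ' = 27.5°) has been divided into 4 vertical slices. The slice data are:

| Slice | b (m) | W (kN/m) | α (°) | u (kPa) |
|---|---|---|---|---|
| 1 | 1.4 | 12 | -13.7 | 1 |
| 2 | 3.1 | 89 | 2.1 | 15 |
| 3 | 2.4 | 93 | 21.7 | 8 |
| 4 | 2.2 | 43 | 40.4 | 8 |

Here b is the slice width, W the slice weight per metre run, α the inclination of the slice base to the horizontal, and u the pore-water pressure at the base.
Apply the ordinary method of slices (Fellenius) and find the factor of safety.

Ordinary method of slices: FS = Σ[c'·Δl_i + (W_i cosα_i − u_i·Δl_i)·tanφ'] / Σ W_i sinα_i, with Δl_i = b_i / cosα_i.
Slice 1: Δl = 1.4/cos(-13.7°) = 1.441 m; N'_1 = 12·cos(-13.7°) − 1·1.441 = 10.2; c'Δl = 6.05; W sinα = -2.8
Slice 2: Δl = 3.1/cos2.1° = 3.102 m; N'_2 = 89·cos2.1° − 15·3.102 = 42.4; c'Δl = 13.03; W sinα = 3.3
Slice 3: Δl = 2.4/cos21.7° = 2.583 m; N'_3 = 93·cos21.7° − 8·2.583 = 65.7; c'Δl = 10.85; W sinα = 34.4
Slice 4: Δl = 2.2/cos40.4° = 2.889 m; N'_4 = 43·cos40.4° − 8·2.889 = 9.6; c'Δl = 12.13; W sinα = 27.9
Σc'Δl = 42.1 kN/m; ΣN' = 128.0 kN/m; ΣW sinα = 62.7 kN/m
Resisting = 42.1 + 128.0·tan27.5° = 42.1 + 66.6 = 108.7 kN/m
FS = 108.7 / 62.7 = 1.734

FS = 1.73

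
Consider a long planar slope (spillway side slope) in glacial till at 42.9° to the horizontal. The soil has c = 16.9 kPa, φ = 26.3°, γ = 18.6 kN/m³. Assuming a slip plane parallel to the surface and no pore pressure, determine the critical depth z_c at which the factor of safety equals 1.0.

z_c = 3.89 m

Setting FS = 1.00 in FS = [c + γz cos²β tanφ] / [γz sinβ cosβ] and solving for z:
z = c / [γ cosβ (FS·sinβ − cosβ·tanφ)]
  = 16.9 / [18.6·cos42.9°·(1.00·sin42.9° − cos42.9°·tan26.3°)]
  = 16.9 / [18.6·0.7325·(1.00·0.6807 − 0.7325·0.4942)]
  = 16.9 / 4.3421 = 3.892 m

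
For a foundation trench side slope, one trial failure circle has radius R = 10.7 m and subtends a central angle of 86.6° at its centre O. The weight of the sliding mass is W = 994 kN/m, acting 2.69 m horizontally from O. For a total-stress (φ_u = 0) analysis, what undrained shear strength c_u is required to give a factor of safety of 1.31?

c_u = 20.2 kPa

FS = c_u·L_a·R / (W·d), so c_u = FS·W·d / (L_a·R).
Arc length L_a = R·θ = 10.7·(86.6°·π/180) = 10.7·1.5115 = 16.17 m
c_u = 1.31·994·2.69 / (16.17·10.7) = 3502.8 / 173.05 = 20.24 kPa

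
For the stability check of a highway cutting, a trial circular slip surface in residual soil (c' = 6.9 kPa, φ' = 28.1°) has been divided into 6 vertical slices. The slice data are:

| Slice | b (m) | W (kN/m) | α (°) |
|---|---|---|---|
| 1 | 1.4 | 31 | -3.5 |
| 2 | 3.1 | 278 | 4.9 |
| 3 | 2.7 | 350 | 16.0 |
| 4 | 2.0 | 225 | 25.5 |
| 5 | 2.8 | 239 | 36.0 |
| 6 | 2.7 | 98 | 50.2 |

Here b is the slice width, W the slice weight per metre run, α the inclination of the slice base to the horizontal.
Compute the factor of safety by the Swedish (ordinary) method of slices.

FS = 1.64

Ordinary method of slices: FS = Σ[c'·Δl_i + (W_i cosα_i)·tanφ'] / Σ W_i sinα_i, with Δl_i = b_i / cosα_i.
Slice 1: Δl = 1.4/cos(-3.5°) = 1.403 m; N'_1 = 31·cos(-3.5°) = 30.9; c'Δl = 9.68; W sinα = -1.9
Slice 2: Δl = 3.1/cos4.9° = 3.111 m; N'_2 = 278·cos4.9° = 277.0; c'Δl = 21.47; W sinα = 23.7
Slice 3: Δl = 2.7/cos16.0° = 2.809 m; N'_3 = 350·cos16.0° = 336.4; c'Δl = 19.38; W sinα = 96.5
Slice 4: Δl = 2.0/cos25.5° = 2.216 m; N'_4 = 225·cos25.5° = 203.1; c'Δl = 15.29; W sinα = 96.9
Slice 5: Δl = 2.8/cos36.0° = 3.461 m; N'_5 = 239·cos36.0° = 193.4; c'Δl = 23.88; W sinα = 140.5
Slice 6: Δl = 2.7/cos50.2° = 4.218 m; N'_6 = 98·cos50.2° = 62.7; c'Δl = 29.10; W sinα = 75.3
Σc'Δl = 118.8 kN/m; ΣN' = 1103.5 kN/m; ΣW sinα = 431.0 kN/m
Resisting = 118.8 + 1103.5·tan28.1° = 118.8 + 589.2 = 708.0 kN/m
FS = 708.0 / 431.0 = 1.643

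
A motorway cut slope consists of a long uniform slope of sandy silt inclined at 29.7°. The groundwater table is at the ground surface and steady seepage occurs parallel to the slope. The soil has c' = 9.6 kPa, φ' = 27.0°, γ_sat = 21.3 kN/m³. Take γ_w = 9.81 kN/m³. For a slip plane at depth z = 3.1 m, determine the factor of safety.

FS = 0.82

With seepage parallel to the slope and the water table at the surface, the effective normal stress on the slip plane uses the buoyant unit weight γ' = γ_sat − γ_w while the driving shear stress uses γ_sat:
FS = [c' + γ' z cos²β tanφ'] / [γ_sat z sinβ cosβ]
γ' = 21.3 − 9.81 = 11.49 kN/m³
Numerator = 9.6 + 11.49·3.1·cos²29.7°·tan27.0° = 9.6 + 11.49·3.1·0.7545·0.5095 = 23.294 kPa
Denominator = 21.3·3.1·sin29.7°·cos29.7° = 21.3·3.1·0.4955·0.8686 = 28.417 kPa
FS = 23.294 / 28.417 = 0.820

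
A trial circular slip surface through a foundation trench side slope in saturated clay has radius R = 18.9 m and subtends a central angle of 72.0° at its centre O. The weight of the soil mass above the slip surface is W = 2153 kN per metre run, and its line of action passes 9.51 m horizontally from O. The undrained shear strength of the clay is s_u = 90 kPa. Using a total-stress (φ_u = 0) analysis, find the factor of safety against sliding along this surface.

FS = 1.97

Taking moments about the centre O, the resisting moment is provided by the undrained shear strength acting along the arc:
Arc length L_a = R·θ = 18.9·(72.0°·π/180) = 18.9·1.2566 = 23.75 m
M_R = s_u·L_a·R = 90·23.75·18.9 = 40399.5 kN·m/m
M_D = W·d = 2153·9.51 = 20475.0 kN·m/m
FS = M_R / M_D = 40399.5 / 20475.0 = 1.973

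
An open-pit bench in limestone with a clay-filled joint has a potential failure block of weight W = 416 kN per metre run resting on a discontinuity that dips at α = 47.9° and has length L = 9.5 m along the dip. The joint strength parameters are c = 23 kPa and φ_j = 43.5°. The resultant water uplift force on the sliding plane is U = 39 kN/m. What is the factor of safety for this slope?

Resolving the block weight along and normal to the plane and applying the Mohr–Coulomb strength on the joint:
N' = W cosα − U = 416·cos47.9° − 39 = 239.9 kN/m
Driving force T = W sinα = 416·sin47.9° = 308.7 kN/m
Resisting force R = c·L + N'·tanφ_j = 23·9.5 + 239.9·tan43.5° = 218.5 + 227.7 = 446.2 kN/m
FS = R / T = 446.2 / 308.7 = 1.445

FS = 1.45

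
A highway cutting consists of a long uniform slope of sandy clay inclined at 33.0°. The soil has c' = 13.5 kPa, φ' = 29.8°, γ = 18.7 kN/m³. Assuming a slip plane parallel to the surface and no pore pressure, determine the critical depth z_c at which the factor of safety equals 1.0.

z_c = 13.38 m

Setting FS = 1.00 in FS = [c' + γz cos²β tanφ'] / [γz sinβ cosβ] and solving for z:
z = c' / [γ cosβ (FS·sinβ − cosβ·tanφ')]
  = 13.5 / [18.7·cos33.0°·(1.00·sin33.0° − cos33.0°·tan29.8°)]
  = 13.5 / [18.7·0.8387·(1.00·0.5446 − 0.8387·0.5727)]
  = 13.5 / 1.0089 = 13.381 m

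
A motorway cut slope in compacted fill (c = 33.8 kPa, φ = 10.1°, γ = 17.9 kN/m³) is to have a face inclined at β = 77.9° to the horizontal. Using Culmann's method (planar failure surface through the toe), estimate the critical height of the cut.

Culmann's analysis gives the critical failure plane at α_cr = (β + φ)/2 = (77.9 + 10.1)/2 = 44.0°, and the critical height
H_c = (4c/γ) · sinβ cosφ / [1 − cos(β − φ)]
    = (4·33.8/17.9) · sin77.9°·cos10.1° / [1 − cos(67.8°)]
    = 7.553 · 0.9778·0.9845 / [1 − 0.3778]
    = 7.553 · 0.9626 / 0.6222
    = 11.69 m

H_c = 11.69 m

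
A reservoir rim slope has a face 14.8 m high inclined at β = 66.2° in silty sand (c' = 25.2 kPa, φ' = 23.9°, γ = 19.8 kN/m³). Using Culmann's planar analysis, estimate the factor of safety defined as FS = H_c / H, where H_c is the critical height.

FS = 1.11

H_c = (4c'/γ) · sinβ cosφ' / [1 − cos(β − φ')]
    = (4·25.2/19.8) · sin66.2°·cos23.9° / [1 − cos42.3°]
    = 5.091 · 0.8365 / 0.2604 = 16.36 m
FS = H_c / H = 16.36 / 14.8 = 1.105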